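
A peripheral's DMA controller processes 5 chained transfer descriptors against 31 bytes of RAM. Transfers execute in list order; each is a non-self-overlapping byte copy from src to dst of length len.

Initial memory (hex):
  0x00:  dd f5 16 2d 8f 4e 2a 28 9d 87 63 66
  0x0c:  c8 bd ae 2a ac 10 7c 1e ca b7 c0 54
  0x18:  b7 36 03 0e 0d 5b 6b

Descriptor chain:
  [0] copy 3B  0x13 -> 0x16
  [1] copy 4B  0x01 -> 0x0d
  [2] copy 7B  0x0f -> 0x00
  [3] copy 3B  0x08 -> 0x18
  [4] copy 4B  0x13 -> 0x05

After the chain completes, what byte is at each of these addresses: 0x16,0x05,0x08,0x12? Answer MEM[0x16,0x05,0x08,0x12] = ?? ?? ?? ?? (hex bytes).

MEM[0x16,0x05,0x08,0x12] = 1e 1e 1e 7c

D0: mem[0x16..0x18] <- [1e ca b7]
D1: mem[0x0d..0x10] <- [f5 16 2d 8f]
D2: mem[0x00..0x06] <- [2d 8f 10 7c 1e ca b7]
D3: mem[0x18..0x1a] <- [9d 87 63]
D4: mem[0x05..0x08] <- [1e ca b7 1e]
query mem[0x16]=0x1e, mem[0x05]=0x1e, mem[0x08]=0x1e, mem[0x12]=0x7c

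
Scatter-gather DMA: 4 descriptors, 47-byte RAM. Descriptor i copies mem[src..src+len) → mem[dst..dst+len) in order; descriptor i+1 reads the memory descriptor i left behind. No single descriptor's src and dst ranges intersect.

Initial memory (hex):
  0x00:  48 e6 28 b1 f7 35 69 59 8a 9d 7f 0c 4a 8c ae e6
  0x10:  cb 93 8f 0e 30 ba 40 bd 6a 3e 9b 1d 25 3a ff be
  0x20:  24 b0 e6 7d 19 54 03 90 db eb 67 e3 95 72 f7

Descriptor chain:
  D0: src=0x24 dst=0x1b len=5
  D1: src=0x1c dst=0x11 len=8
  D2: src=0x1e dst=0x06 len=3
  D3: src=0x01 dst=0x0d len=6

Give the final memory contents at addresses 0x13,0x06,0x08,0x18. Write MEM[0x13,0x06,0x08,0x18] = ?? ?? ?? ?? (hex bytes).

[0] 0x24->0x1b len=5 : 19 54 03 90 db
[1] 0x1c->0x11 len=8 : 54 03 90 db 24 b0 e6 7d
[2] 0x1e->0x06 len=3 : 90 db 24
[3] 0x01->0x0d len=6 : e6 28 b1 f7 35 90
query mem[0x13]=0x90, mem[0x06]=0x90, mem[0x08]=0x24, mem[0x18]=0x7d

MEM[0x13,0x06,0x08,0x18] = 90 90 24 7d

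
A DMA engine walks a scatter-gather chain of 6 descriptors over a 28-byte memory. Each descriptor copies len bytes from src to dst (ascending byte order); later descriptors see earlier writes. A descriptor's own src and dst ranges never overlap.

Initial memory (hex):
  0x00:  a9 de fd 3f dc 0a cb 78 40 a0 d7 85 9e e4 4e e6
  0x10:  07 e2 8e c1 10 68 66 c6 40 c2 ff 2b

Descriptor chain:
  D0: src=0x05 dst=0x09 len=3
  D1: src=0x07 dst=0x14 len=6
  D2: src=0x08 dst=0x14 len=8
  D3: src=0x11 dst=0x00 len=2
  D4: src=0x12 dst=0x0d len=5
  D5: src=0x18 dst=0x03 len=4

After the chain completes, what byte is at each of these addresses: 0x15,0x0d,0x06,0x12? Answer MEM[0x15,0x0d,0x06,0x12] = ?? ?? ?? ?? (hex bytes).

MEM[0x15,0x0d,0x06,0x12] = 0a 8e e6 8e

  after D0: wrote 3B at 0x09 = 0acb78
  after D1: wrote 6B at 0x14 = 78400acb789e
  after D2: wrote 8B at 0x14 = 400acb789ee44ee6
  after D3: wrote 2B at 0x00 = e28e
  after D4: wrote 5B at 0x0d = 8ec1400acb
  after D5: wrote 4B at 0x03 = 9ee44ee6
query mem[0x15]=0x0a, mem[0x0d]=0x8e, mem[0x06]=0xe6, mem[0x12]=0x8e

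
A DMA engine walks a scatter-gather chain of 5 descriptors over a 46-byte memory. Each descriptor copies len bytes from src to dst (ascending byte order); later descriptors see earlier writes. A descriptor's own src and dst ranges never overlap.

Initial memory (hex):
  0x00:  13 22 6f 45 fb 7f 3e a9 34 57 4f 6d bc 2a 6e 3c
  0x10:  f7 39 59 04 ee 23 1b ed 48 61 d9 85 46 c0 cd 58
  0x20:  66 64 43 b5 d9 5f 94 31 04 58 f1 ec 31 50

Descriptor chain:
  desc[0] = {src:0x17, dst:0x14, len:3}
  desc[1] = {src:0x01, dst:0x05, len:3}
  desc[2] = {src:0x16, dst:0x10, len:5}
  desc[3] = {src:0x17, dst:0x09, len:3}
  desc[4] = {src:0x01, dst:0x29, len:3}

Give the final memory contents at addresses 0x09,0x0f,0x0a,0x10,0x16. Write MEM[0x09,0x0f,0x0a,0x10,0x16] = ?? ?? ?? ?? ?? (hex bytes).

[0] 0x17->0x14 len=3 : ed 48 61
[1] 0x01->0x05 len=3 : 22 6f 45
[2] 0x16->0x10 len=5 : 61 ed 48 61 d9
[3] 0x17->0x09 len=3 : ed 48 61
[4] 0x01->0x29 len=3 : 22 6f 45
query mem[0x09]=0xed, mem[0x0f]=0x3c, mem[0x0a]=0x48, mem[0x10]=0x61, mem[0x16]=0x61

MEM[0x09,0x0f,0x0a,0x10,0x16] = ed 3c 48 61 61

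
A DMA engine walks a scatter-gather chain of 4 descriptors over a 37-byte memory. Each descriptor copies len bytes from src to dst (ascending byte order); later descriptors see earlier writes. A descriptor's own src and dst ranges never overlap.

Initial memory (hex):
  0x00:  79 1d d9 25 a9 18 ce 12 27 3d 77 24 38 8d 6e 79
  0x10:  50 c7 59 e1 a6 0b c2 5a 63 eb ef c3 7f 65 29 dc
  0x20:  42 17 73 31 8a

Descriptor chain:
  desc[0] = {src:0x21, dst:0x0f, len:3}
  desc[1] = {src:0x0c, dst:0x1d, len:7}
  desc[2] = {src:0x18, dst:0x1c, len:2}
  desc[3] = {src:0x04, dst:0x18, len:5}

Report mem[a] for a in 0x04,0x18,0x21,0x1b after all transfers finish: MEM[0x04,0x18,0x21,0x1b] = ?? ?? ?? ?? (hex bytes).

MEM[0x04,0x18,0x21,0x1b] = a9 a9 73 12

D0: mem[0x0f..0x11] <- [17 73 31]
D1: mem[0x1d..0x23] <- [38 8d 6e 17 73 31 59]
D2: mem[0x1c..0x1d] <- [63 eb]
D3: mem[0x18..0x1c] <- [a9 18 ce 12 27]
query mem[0x04]=0xa9, mem[0x18]=0xa9, mem[0x21]=0x73, mem[0x1b]=0x12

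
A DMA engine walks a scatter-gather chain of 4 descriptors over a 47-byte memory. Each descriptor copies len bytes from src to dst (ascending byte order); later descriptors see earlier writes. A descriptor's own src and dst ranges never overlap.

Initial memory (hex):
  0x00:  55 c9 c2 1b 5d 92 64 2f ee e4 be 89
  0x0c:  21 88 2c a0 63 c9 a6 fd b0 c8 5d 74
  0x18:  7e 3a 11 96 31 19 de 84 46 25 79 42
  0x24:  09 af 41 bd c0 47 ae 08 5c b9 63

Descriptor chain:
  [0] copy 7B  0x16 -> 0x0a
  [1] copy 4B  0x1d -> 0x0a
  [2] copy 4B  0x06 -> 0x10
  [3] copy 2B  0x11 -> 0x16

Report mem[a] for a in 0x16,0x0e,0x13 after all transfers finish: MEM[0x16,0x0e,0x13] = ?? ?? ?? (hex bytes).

  after D0: wrote 7B at 0x0a = 5d747e3a119631
  after D1: wrote 4B at 0x0a = 19de8446
  after D2: wrote 4B at 0x10 = 642feee4
  after D3: wrote 2B at 0x16 = 2fee
query mem[0x16]=0x2f, mem[0x0e]=0x11, mem[0x13]=0xe4

MEM[0x16,0x0e,0x13] = 2f 11 e4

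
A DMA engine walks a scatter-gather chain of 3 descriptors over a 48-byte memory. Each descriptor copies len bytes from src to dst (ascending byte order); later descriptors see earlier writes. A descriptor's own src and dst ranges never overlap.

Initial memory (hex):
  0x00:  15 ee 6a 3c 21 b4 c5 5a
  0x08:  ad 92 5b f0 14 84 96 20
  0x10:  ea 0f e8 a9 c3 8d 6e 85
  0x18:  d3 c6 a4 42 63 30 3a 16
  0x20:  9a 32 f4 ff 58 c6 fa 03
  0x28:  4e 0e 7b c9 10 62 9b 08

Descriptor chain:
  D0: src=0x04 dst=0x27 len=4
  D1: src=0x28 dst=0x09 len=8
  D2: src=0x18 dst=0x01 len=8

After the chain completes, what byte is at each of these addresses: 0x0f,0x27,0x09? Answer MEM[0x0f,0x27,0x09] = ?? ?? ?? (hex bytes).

MEM[0x0f,0x27,0x09] = 9b 21 b4

D0: mem[0x27..0x2a] <- [21 b4 c5 5a]
D1: mem[0x09..0x10] <- [b4 c5 5a c9 10 62 9b 08]
D2: mem[0x01..0x08] <- [d3 c6 a4 42 63 30 3a 16]
query mem[0x0f]=0x9b, mem[0x27]=0x21, mem[0x09]=0xb4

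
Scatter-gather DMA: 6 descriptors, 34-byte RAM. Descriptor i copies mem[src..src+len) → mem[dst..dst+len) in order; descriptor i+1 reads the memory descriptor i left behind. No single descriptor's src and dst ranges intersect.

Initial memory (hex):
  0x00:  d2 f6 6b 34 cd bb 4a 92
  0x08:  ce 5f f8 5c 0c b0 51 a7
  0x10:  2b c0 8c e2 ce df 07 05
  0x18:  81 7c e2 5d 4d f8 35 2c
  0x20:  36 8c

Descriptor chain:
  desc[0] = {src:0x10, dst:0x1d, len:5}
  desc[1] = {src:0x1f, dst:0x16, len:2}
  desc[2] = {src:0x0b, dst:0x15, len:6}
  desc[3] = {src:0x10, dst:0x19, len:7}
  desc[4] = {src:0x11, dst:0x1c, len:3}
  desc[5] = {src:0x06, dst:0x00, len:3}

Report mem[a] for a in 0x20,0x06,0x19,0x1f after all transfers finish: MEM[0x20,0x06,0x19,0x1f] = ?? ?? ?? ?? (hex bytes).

[0] 0x10->0x1d len=5 : 2b c0 8c e2 ce
[1] 0x1f->0x16 len=2 : 8c e2
[2] 0x0b->0x15 len=6 : 5c 0c b0 51 a7 2b
[3] 0x10->0x19 len=7 : 2b c0 8c e2 ce 5c 0c
[4] 0x11->0x1c len=3 : c0 8c e2
[5] 0x06->0x00 len=3 : 4a 92 ce
query mem[0x20]=0xe2, mem[0x06]=0x4a, mem[0x19]=0x2b, mem[0x1f]=0x0c

MEM[0x20,0x06,0x19,0x1f] = e2 4a 2b 0c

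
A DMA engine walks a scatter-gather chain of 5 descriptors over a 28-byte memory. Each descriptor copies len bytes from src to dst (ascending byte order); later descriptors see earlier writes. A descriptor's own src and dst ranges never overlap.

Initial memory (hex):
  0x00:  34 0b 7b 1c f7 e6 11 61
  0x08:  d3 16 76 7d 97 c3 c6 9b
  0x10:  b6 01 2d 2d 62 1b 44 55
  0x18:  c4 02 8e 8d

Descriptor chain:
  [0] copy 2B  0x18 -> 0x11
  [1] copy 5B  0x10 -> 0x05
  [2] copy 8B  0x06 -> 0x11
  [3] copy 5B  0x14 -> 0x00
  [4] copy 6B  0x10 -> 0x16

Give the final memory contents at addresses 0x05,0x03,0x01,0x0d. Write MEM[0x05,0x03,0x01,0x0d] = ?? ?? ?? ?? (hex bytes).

MEM[0x05,0x03,0x01,0x0d] = b6 97 76 c3

#0 dst[0x11+2] := {0xc4,0x02}
#1 dst[0x05+5] := {0xb6,0xc4,0x02,0x2d,0x62}
#2 dst[0x11+8] := {0xc4,0x02,0x2d,0x62,0x76,0x7d,0x97,0xc3}
#3 dst[0x00+5] := {0x62,0x76,0x7d,0x97,0xc3}
#4 dst[0x16+6] := {0xb6,0xc4,0x02,0x2d,0x62,0x76}
query mem[0x05]=0xb6, mem[0x03]=0x97, mem[0x01]=0x76, mem[0x0d]=0xc3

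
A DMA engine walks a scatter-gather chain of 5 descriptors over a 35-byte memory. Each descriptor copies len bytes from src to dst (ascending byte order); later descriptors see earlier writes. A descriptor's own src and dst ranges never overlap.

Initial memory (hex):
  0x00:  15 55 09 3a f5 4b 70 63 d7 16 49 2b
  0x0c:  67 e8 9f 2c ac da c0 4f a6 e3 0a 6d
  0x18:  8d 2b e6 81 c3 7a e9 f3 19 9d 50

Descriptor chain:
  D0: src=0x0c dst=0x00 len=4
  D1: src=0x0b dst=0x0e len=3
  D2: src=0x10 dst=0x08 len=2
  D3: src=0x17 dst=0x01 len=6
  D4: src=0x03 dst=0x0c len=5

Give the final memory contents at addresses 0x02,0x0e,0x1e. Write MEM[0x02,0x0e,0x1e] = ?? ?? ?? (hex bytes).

[0] 0x0c->0x00 len=4 : 67 e8 9f 2c
[1] 0x0b->0x0e len=3 : 2b 67 e8
[2] 0x10->0x08 len=2 : e8 da
[3] 0x17->0x01 len=6 : 6d 8d 2b e6 81 c3
[4] 0x03->0x0c len=5 : 2b e6 81 c3 63
query mem[0x02]=0x8d, mem[0x0e]=0x81, mem[0x1e]=0xe9

MEM[0x02,0x0e,0x1e] = 8d 81 e9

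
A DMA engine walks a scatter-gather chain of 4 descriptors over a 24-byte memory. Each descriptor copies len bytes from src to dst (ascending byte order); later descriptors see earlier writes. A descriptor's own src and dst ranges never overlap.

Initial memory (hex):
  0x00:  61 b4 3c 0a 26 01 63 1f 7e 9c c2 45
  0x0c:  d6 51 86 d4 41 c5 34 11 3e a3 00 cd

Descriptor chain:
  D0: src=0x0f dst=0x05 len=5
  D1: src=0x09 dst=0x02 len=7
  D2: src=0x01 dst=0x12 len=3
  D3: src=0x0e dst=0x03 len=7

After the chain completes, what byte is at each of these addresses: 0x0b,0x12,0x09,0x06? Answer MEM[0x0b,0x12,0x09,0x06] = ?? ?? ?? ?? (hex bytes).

MEM[0x0b,0x12,0x09,0x06] = 45 b4 c2 c5

[0] 0x0f->0x05 len=5 : d4 41 c5 34 11
[1] 0x09->0x02 len=7 : 11 c2 45 d6 51 86 d4
[2] 0x01->0x12 len=3 : b4 11 c2
[3] 0x0e->0x03 len=7 : 86 d4 41 c5 b4 11 c2
query mem[0x0b]=0x45, mem[0x12]=0xb4, mem[0x09]=0xc2, mem[0x06]=0xc5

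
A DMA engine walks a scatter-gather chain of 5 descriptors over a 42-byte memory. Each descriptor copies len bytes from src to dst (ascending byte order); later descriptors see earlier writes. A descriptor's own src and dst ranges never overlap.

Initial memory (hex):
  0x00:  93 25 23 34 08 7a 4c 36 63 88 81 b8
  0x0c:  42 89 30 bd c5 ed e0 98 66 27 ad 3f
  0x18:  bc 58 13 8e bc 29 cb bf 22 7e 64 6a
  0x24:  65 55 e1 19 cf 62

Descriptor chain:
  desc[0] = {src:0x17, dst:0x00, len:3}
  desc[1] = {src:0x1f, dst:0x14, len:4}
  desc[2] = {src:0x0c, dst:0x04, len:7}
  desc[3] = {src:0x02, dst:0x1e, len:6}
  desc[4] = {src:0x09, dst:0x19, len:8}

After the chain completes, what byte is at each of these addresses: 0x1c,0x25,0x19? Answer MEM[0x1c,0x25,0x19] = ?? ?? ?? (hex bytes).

MEM[0x1c,0x25,0x19] = 42 55 ed

#0 dst[0x00+3] := {0x3f,0xbc,0x58}
#1 dst[0x14+4] := {0xbf,0x22,0x7e,0x64}
#2 dst[0x04+7] := {0x42,0x89,0x30,0xbd,0xc5,0xed,0xe0}
#3 dst[0x1e+6] := {0x58,0x34,0x42,0x89,0x30,0xbd}
#4 dst[0x19+8] := {0xed,0xe0,0xb8,0x42,0x89,0x30,0xbd,0xc5}
query mem[0x1c]=0x42, mem[0x25]=0x55, mem[0x19]=0xed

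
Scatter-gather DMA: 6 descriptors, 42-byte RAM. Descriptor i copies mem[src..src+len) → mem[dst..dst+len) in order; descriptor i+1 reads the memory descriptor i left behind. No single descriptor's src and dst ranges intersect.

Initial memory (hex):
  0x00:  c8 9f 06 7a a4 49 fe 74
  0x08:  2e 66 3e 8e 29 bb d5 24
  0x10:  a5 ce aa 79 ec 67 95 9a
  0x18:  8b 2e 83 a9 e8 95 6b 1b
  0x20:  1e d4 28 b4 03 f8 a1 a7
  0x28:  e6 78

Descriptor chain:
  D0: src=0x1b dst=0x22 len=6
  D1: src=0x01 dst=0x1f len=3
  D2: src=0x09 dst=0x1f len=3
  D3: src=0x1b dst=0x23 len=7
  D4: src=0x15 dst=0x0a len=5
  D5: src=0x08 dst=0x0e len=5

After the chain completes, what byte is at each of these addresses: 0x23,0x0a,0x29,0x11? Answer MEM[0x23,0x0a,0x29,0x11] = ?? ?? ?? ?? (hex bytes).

MEM[0x23,0x0a,0x29,0x11] = a9 67 8e 95

#0 dst[0x22+6] := {0xa9,0xe8,0x95,0x6b,0x1b,0x1e}
#1 dst[0x1f+3] := {0x9f,0x06,0x7a}
#2 dst[0x1f+3] := {0x66,0x3e,0x8e}
#3 dst[0x23+7] := {0xa9,0xe8,0x95,0x6b,0x66,0x3e,0x8e}
#4 dst[0x0a+5] := {0x67,0x95,0x9a,0x8b,0x2e}
#5 dst[0x0e+5] := {0x2e,0x66,0x67,0x95,0x9a}
query mem[0x23]=0xa9, mem[0x0a]=0x67, mem[0x29]=0x8e, mem[0x11]=0x95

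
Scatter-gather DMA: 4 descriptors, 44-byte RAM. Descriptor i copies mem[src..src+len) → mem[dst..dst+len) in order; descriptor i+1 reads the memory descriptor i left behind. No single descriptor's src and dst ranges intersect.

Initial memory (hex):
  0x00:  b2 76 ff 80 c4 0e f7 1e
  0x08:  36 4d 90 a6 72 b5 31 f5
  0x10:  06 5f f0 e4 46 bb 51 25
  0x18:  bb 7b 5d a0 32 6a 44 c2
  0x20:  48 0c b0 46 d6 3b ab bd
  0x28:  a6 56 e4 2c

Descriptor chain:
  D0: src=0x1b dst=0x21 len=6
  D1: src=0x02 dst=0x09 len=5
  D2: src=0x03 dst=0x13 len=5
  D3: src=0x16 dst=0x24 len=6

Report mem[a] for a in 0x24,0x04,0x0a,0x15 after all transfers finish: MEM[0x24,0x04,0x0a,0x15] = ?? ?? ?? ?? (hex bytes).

MEM[0x24,0x04,0x0a,0x15] = f7 c4 80 0e

#0 dst[0x21+6] := {0xa0,0x32,0x6a,0x44,0xc2,0x48}
#1 dst[0x09+5] := {0xff,0x80,0xc4,0x0e,0xf7}
#2 dst[0x13+5] := {0x80,0xc4,0x0e,0xf7,0x1e}
#3 dst[0x24+6] := {0xf7,0x1e,0xbb,0x7b,0x5d,0xa0}
query mem[0x24]=0xf7, mem[0x04]=0xc4, mem[0x0a]=0x80, mem[0x15]=0x0e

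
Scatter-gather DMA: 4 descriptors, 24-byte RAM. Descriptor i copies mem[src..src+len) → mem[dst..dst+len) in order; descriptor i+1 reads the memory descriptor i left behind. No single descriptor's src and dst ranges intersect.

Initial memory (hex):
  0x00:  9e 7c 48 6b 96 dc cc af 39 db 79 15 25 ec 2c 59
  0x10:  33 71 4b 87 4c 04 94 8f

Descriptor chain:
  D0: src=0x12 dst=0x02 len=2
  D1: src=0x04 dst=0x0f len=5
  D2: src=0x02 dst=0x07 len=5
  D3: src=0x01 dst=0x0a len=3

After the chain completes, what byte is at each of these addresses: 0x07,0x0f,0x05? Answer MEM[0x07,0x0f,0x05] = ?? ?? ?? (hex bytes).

  after D0: wrote 2B at 0x02 = 4b87
  after D1: wrote 5B at 0x0f = 96dcccaf39
  after D2: wrote 5B at 0x07 = 4b8796dccc
  after D3: wrote 3B at 0x0a = 7c4b87
query mem[0x07]=0x4b, mem[0x0f]=0x96, mem[0x05]=0xdc

MEM[0x07,0x0f,0x05] = 4b 96 dc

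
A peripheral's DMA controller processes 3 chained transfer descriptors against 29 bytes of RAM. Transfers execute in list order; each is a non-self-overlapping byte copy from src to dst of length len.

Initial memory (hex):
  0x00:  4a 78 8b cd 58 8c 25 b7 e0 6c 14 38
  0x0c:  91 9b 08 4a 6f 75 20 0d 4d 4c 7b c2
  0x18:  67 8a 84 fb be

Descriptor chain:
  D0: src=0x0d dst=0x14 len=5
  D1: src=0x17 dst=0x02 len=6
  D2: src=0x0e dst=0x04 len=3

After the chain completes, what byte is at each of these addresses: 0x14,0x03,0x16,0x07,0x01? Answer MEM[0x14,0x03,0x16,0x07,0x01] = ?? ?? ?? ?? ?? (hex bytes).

D0: mem[0x14..0x18] <- [9b 08 4a 6f 75]
D1: mem[0x02..0x07] <- [6f 75 8a 84 fb be]
D2: mem[0x04..0x06] <- [08 4a 6f]
query mem[0x14]=0x9b, mem[0x03]=0x75, mem[0x16]=0x4a, mem[0x07]=0xbe, mem[0x01]=0x78

MEM[0x14,0x03,0x16,0x07,0x01] = 9b 75 4a be 78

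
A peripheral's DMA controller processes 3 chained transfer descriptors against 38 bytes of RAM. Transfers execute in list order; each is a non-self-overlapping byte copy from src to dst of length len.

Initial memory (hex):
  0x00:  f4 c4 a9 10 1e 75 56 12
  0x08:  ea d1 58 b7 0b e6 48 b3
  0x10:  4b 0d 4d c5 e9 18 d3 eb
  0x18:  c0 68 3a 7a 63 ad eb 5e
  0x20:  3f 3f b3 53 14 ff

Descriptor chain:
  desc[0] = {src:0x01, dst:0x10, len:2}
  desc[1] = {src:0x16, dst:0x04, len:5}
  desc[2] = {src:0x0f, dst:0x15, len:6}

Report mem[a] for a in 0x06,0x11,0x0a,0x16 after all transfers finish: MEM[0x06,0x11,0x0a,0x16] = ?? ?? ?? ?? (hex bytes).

MEM[0x06,0x11,0x0a,0x16] = c0 a9 58 c4

D0: mem[0x10..0x11] <- [c4 a9]
D1: mem[0x04..0x08] <- [d3 eb c0 68 3a]
D2: mem[0x15..0x1a] <- [b3 c4 a9 4d c5 e9]
query mem[0x06]=0xc0, mem[0x11]=0xa9, mem[0x0a]=0x58, mem[0x16]=0xc4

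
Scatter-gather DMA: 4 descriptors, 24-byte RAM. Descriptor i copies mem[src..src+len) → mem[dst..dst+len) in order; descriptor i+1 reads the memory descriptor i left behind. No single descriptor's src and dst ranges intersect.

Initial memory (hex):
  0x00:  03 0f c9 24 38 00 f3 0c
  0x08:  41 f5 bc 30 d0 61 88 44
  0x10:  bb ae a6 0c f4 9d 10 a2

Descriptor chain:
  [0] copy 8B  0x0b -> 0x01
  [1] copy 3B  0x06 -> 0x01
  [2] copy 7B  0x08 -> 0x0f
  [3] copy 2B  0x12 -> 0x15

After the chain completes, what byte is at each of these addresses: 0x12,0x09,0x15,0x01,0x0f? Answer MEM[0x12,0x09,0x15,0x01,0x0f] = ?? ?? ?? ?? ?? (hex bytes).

MEM[0x12,0x09,0x15,0x01,0x0f] = 30 f5 30 bb a6

D0: mem[0x01..0x08] <- [30 d0 61 88 44 bb ae a6]
D1: mem[0x01..0x03] <- [bb ae a6]
D2: mem[0x0f..0x15] <- [a6 f5 bc 30 d0 61 88]
D3: mem[0x15..0x16] <- [30 d0]
query mem[0x12]=0x30, mem[0x09]=0xf5, mem[0x15]=0x30, mem[0x01]=0xbb, mem[0x0f]=0xa6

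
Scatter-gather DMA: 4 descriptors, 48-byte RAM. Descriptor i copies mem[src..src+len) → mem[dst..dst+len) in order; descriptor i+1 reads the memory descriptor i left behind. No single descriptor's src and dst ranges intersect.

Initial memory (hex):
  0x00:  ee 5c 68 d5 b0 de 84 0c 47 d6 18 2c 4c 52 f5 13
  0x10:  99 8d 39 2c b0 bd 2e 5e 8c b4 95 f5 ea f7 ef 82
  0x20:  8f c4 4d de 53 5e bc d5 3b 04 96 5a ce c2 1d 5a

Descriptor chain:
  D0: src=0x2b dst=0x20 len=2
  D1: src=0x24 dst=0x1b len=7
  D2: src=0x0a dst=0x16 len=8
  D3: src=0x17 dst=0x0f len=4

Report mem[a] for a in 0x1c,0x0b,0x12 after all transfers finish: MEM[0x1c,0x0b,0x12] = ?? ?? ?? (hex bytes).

MEM[0x1c,0x0b,0x12] = 99 2c f5

[0] 0x2b->0x20 len=2 : 5a ce
[1] 0x24->0x1b len=7 : 53 5e bc d5 3b 04 96
[2] 0x0a->0x16 len=8 : 18 2c 4c 52 f5 13 99 8d
[3] 0x17->0x0f len=4 : 2c 4c 52 f5
query mem[0x1c]=0x99, mem[0x0b]=0x2c, mem[0x12]=0xf5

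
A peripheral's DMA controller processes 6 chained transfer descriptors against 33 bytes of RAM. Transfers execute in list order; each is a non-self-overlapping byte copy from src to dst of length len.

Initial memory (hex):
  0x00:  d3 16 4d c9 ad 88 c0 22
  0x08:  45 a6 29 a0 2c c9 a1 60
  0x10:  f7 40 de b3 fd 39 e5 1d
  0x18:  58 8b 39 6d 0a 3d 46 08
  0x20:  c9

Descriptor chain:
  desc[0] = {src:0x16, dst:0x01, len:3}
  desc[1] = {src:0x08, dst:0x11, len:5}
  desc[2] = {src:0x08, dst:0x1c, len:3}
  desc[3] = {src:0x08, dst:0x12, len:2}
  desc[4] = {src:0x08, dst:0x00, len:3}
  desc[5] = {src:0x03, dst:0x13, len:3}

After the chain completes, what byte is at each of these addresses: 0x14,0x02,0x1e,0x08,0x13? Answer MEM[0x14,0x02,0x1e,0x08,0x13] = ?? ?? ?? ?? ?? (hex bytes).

MEM[0x14,0x02,0x1e,0x08,0x13] = ad 29 29 45 58

  after D0: wrote 3B at 0x01 = e51d58
  after D1: wrote 5B at 0x11 = 45a629a02c
  after D2: wrote 3B at 0x1c = 45a629
  after D3: wrote 2B at 0x12 = 45a6
  after D4: wrote 3B at 0x00 = 45a629
  after D5: wrote 3B at 0x13 = 58ad88
query mem[0x14]=0xad, mem[0x02]=0x29, mem[0x1e]=0x29, mem[0x08]=0x45, mem[0x13]=0x58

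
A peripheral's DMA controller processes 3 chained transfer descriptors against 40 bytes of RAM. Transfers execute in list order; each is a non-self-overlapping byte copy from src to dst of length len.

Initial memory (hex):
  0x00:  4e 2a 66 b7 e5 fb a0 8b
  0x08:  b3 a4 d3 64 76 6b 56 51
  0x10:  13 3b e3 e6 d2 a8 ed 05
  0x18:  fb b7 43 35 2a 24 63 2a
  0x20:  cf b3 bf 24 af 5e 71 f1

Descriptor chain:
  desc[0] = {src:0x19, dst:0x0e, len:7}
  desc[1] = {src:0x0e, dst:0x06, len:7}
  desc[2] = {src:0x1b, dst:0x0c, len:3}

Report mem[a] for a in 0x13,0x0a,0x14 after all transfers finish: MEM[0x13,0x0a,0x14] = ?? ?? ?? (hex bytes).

#0 dst[0x0e+7] := {0xb7,0x43,0x35,0x2a,0x24,0x63,0x2a}
#1 dst[0x06+7] := {0xb7,0x43,0x35,0x2a,0x24,0x63,0x2a}
#2 dst[0x0c+3] := {0x35,0x2a,0x24}
query mem[0x13]=0x63, mem[0x0a]=0x24, mem[0x14]=0x2a

MEM[0x13,0x0a,0x14] = 63 24 2a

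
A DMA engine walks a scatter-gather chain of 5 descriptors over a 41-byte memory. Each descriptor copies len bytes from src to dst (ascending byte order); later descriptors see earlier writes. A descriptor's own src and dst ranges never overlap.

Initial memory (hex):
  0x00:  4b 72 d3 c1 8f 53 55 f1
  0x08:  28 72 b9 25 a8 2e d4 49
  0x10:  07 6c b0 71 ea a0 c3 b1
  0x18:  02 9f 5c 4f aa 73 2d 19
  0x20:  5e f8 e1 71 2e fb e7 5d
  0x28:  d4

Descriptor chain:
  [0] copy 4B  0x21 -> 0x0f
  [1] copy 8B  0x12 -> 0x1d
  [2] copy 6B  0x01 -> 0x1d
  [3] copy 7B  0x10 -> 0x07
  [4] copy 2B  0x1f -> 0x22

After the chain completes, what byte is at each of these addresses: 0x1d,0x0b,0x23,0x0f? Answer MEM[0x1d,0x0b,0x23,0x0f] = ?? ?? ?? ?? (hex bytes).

MEM[0x1d,0x0b,0x23,0x0f] = 72 ea 8f f8

D0: mem[0x0f..0x12] <- [f8 e1 71 2e]
D1: mem[0x1d..0x24] <- [2e 71 ea a0 c3 b1 02 9f]
D2: mem[0x1d..0x22] <- [72 d3 c1 8f 53 55]
D3: mem[0x07..0x0d] <- [e1 71 2e 71 ea a0 c3]
D4: mem[0x22..0x23] <- [c1 8f]
query mem[0x1d]=0x72, mem[0x0b]=0xea, mem[0x23]=0x8f, mem[0x0f]=0xf8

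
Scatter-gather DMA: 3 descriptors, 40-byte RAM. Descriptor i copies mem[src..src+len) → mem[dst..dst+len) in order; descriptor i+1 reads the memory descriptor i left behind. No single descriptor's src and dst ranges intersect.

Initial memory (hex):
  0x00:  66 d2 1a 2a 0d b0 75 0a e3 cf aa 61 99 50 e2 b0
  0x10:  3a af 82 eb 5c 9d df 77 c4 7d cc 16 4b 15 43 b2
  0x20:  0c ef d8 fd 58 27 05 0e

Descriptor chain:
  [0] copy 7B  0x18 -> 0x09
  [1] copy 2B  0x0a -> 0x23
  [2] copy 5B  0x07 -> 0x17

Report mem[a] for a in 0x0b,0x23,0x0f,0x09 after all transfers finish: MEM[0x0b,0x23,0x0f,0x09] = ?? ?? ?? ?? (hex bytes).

MEM[0x0b,0x23,0x0f,0x09] = cc 7d 43 c4

D0: mem[0x09..0x0f] <- [c4 7d cc 16 4b 15 43]
D1: mem[0x23..0x24] <- [7d cc]
D2: mem[0x17..0x1b] <- [0a e3 c4 7d cc]
query mem[0x0b]=0xcc, mem[0x23]=0x7d, mem[0x0f]=0x43, mem[0x09]=0xc4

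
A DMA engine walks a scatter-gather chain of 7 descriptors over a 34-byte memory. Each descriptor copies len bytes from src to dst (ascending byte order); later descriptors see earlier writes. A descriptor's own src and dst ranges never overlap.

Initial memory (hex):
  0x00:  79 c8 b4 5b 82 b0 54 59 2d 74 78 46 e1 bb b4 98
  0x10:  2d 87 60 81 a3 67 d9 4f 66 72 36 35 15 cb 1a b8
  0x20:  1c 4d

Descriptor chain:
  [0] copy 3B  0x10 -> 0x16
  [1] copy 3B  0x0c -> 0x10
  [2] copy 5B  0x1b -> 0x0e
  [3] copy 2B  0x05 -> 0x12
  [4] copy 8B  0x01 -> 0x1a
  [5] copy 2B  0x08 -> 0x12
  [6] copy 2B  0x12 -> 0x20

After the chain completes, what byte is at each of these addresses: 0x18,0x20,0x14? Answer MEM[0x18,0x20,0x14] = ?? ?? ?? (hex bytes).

[0] 0x10->0x16 len=3 : 2d 87 60
[1] 0x0c->0x10 len=3 : e1 bb b4
[2] 0x1b->0x0e len=5 : 35 15 cb 1a b8
[3] 0x05->0x12 len=2 : b0 54
[4] 0x01->0x1a len=8 : c8 b4 5b 82 b0 54 59 2d
[5] 0x08->0x12 len=2 : 2d 74
[6] 0x12->0x20 len=2 : 2d 74
query mem[0x18]=0x60, mem[0x20]=0x2d, mem[0x14]=0xa3

MEM[0x18,0x20,0x14] = 60 2d a3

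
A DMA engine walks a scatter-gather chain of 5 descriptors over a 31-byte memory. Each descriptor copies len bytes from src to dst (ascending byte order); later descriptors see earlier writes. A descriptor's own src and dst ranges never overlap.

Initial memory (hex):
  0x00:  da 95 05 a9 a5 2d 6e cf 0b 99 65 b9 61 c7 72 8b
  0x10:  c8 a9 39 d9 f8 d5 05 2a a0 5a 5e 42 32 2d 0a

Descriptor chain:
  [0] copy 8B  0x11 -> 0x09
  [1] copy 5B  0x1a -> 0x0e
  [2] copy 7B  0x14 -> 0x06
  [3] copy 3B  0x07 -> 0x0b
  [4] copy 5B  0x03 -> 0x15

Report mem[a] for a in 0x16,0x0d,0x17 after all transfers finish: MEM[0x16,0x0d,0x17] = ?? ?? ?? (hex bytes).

MEM[0x16,0x0d,0x17] = a5 2a 2d

[0] 0x11->0x09 len=8 : a9 39 d9 f8 d5 05 2a a0
[1] 0x1a->0x0e len=5 : 5e 42 32 2d 0a
[2] 0x14->0x06 len=7 : f8 d5 05 2a a0 5a 5e
[3] 0x07->0x0b len=3 : d5 05 2a
[4] 0x03->0x15 len=5 : a9 a5 2d f8 d5
query mem[0x16]=0xa5, mem[0x0d]=0x2a, mem[0x17]=0x2d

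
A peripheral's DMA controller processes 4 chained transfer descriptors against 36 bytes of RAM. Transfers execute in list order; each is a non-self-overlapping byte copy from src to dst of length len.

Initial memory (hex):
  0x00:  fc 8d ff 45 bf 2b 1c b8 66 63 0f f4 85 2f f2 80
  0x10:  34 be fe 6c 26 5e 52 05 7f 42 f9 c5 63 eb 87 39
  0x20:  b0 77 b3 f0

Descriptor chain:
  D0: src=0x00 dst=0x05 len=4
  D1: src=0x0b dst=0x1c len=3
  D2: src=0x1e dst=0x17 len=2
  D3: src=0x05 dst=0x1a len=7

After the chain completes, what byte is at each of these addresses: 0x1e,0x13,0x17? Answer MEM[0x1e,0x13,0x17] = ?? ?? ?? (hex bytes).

  after D0: wrote 4B at 0x05 = fc8dff45
  after D1: wrote 3B at 0x1c = f4852f
  after D2: wrote 2B at 0x17 = 2f39
  after D3: wrote 7B at 0x1a = fc8dff45630ff4
query mem[0x1e]=0x63, mem[0x13]=0x6c, mem[0x17]=0x2f

MEM[0x1e,0x13,0x17] = 63 6c 2f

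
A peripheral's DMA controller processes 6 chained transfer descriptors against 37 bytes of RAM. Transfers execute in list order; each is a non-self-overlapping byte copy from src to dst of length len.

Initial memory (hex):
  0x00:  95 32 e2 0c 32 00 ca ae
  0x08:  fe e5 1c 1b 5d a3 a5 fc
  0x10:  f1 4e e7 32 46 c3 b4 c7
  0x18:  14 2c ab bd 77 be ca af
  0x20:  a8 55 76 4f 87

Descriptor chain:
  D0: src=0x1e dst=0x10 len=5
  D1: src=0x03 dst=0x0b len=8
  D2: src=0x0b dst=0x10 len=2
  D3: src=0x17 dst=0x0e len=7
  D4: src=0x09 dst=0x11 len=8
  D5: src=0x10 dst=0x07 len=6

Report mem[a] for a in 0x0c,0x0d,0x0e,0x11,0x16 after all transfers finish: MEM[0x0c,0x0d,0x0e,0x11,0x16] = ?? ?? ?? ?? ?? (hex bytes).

D0: mem[0x10..0x14] <- [ca af a8 55 76]
D1: mem[0x0b..0x12] <- [0c 32 00 ca ae fe e5 1c]
D2: mem[0x10..0x11] <- [0c 32]
D3: mem[0x0e..0x14] <- [c7 14 2c ab bd 77 be]
D4: mem[0x11..0x18] <- [e5 1c 0c 32 00 c7 14 2c]
D5: mem[0x07..0x0c] <- [2c e5 1c 0c 32 00]
query mem[0x0c]=0x00, mem[0x0d]=0x00, mem[0x0e]=0xc7, mem[0x11]=0xe5, mem[0x16]=0xc7

MEM[0x0c,0x0d,0x0e,0x11,0x16] = 00 00 c7 e5 c7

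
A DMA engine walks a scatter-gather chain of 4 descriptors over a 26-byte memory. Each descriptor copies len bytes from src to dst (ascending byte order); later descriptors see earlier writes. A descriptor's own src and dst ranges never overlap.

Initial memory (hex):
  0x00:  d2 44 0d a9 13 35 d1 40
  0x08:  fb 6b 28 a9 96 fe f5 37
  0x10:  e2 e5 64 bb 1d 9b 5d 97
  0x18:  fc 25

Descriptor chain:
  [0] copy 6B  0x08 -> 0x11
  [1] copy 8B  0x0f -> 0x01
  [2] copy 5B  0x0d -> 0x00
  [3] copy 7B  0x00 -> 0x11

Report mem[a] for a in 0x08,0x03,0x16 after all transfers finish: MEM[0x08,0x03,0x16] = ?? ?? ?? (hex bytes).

MEM[0x08,0x03,0x16] = fe e2 28

#0 dst[0x11+6] := {0xfb,0x6b,0x28,0xa9,0x96,0xfe}
#1 dst[0x01+8] := {0x37,0xe2,0xfb,0x6b,0x28,0xa9,0x96,0xfe}
#2 dst[0x00+5] := {0xfe,0xf5,0x37,0xe2,0xfb}
#3 dst[0x11+7] := {0xfe,0xf5,0x37,0xe2,0xfb,0x28,0xa9}
query mem[0x08]=0xfe, mem[0x03]=0xe2, mem[0x16]=0x28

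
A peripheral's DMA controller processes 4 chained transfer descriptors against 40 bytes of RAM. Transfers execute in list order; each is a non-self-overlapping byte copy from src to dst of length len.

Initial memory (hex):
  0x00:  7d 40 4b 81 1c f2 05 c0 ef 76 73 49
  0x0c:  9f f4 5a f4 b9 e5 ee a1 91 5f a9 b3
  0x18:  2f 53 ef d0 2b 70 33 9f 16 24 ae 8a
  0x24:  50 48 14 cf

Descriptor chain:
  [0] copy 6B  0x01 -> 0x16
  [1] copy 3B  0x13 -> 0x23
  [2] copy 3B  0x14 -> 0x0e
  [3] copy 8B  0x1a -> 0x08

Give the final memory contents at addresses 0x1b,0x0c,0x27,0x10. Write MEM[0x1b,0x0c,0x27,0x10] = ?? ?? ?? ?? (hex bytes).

MEM[0x1b,0x0c,0x27,0x10] = 05 33 cf 40

D0: mem[0x16..0x1b] <- [40 4b 81 1c f2 05]
D1: mem[0x23..0x25] <- [a1 91 5f]
D2: mem[0x0e..0x10] <- [91 5f 40]
D3: mem[0x08..0x0f] <- [f2 05 2b 70 33 9f 16 24]
query mem[0x1b]=0x05, mem[0x0c]=0x33, mem[0x27]=0xcf, mem[0x10]=0x40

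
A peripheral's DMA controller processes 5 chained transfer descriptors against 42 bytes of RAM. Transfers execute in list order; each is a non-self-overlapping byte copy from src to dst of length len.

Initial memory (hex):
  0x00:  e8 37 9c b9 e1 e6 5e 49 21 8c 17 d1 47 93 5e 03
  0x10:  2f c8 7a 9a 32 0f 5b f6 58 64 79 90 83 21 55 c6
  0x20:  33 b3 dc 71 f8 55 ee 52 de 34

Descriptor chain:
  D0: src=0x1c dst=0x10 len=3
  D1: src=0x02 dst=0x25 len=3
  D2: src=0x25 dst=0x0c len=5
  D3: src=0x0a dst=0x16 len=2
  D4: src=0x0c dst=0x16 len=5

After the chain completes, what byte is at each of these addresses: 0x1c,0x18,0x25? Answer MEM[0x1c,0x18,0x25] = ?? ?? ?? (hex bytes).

[0] 0x1c->0x10 len=3 : 83 21 55
[1] 0x02->0x25 len=3 : 9c b9 e1
[2] 0x25->0x0c len=5 : 9c b9 e1 de 34
[3] 0x0a->0x16 len=2 : 17 d1
[4] 0x0c->0x16 len=5 : 9c b9 e1 de 34
query mem[0x1c]=0x83, mem[0x18]=0xe1, mem[0x25]=0x9c

MEM[0x1c,0x18,0x25] = 83 e1 9c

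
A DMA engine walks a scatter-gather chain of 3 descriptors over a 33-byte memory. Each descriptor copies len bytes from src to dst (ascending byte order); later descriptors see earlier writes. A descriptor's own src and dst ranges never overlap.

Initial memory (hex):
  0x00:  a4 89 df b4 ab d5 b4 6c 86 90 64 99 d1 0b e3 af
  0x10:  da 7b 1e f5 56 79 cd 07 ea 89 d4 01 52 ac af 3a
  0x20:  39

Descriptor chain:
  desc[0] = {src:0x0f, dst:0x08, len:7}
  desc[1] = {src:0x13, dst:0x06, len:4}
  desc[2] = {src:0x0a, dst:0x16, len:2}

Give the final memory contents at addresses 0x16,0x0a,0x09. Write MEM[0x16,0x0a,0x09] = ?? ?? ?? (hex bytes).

#0 dst[0x08+7] := {0xaf,0xda,0x7b,0x1e,0xf5,0x56,0x79}
#1 dst[0x06+4] := {0xf5,0x56,0x79,0xcd}
#2 dst[0x16+2] := {0x7b,0x1e}
query mem[0x16]=0x7b, mem[0x0a]=0x7b, mem[0x09]=0xcd

MEM[0x16,0x0a,0x09] = 7b 7b cd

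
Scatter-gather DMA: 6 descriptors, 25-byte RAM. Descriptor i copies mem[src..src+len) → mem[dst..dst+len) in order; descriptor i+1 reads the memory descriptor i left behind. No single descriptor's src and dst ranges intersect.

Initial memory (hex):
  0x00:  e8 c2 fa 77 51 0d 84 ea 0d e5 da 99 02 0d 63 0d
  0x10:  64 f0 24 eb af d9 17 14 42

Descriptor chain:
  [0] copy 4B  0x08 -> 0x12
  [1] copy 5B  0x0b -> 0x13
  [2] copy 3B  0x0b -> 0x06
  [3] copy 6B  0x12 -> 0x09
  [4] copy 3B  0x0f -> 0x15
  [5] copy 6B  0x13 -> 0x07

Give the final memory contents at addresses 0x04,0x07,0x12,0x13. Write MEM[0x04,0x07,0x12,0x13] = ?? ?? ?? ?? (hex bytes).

  after D0: wrote 4B at 0x12 = 0de5da99
  after D1: wrote 5B at 0x13 = 99020d630d
  after D2: wrote 3B at 0x06 = 99020d
  after D3: wrote 6B at 0x09 = 0d99020d630d
  after D4: wrote 3B at 0x15 = 0d64f0
  after D5: wrote 6B at 0x07 = 99020d64f042
query mem[0x04]=0x51, mem[0x07]=0x99, mem[0x12]=0x0d, mem[0x13]=0x99

MEM[0x04,0x07,0x12,0x13] = 51 99 0d 99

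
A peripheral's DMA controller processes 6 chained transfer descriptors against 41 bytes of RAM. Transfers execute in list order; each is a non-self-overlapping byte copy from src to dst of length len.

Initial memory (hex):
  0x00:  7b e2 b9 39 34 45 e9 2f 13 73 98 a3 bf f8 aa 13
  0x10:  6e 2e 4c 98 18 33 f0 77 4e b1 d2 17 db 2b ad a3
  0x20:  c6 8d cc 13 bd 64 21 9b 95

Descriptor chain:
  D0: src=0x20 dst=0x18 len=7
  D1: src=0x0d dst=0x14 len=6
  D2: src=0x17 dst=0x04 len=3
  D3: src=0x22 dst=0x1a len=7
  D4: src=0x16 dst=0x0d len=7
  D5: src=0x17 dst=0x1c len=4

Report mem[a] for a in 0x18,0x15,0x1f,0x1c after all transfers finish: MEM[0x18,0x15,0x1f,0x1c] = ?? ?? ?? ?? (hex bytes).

  after D0: wrote 7B at 0x18 = c68dcc13bd6421
  after D1: wrote 6B at 0x14 = f8aa136e2e4c
  after D2: wrote 3B at 0x04 = 6e2e4c
  after D3: wrote 7B at 0x1a = cc13bd64219b95
  after D4: wrote 7B at 0x0d = 136e2e4ccc13bd
  after D5: wrote 4B at 0x1c = 6e2e4ccc
query mem[0x18]=0x2e, mem[0x15]=0xaa, mem[0x1f]=0xcc, mem[0x1c]=0x6e

MEM[0x18,0x15,0x1f,0x1c] = 2e aa cc 6e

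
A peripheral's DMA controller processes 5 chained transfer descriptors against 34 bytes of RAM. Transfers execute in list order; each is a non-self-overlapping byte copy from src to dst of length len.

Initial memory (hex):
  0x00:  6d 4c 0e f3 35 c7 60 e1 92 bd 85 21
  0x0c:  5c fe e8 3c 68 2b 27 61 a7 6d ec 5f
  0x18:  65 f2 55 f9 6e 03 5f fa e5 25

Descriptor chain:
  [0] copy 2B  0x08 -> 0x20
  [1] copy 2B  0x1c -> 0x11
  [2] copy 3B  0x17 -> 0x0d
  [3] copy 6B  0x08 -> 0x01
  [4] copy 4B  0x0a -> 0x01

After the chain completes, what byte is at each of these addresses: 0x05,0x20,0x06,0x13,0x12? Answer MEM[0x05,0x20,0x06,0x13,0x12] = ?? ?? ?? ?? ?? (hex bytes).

MEM[0x05,0x20,0x06,0x13,0x12] = 5c 92 5f 61 03

[0] 0x08->0x20 len=2 : 92 bd
[1] 0x1c->0x11 len=2 : 6e 03
[2] 0x17->0x0d len=3 : 5f 65 f2
[3] 0x08->0x01 len=6 : 92 bd 85 21 5c 5f
[4] 0x0a->0x01 len=4 : 85 21 5c 5f
query mem[0x05]=0x5c, mem[0x20]=0x92, mem[0x06]=0x5f, mem[0x13]=0x61, mem[0x12]=0x03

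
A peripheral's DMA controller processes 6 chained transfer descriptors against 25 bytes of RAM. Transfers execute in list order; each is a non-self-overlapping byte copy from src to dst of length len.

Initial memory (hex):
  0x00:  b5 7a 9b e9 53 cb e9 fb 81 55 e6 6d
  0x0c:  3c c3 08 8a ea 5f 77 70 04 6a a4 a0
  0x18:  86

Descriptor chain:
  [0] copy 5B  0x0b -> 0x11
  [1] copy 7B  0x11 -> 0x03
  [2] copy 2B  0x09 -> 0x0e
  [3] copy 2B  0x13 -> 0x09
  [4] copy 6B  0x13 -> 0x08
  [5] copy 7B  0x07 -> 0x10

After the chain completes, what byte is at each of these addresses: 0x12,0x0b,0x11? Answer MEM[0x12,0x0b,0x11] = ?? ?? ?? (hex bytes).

[0] 0x0b->0x11 len=5 : 6d 3c c3 08 8a
[1] 0x11->0x03 len=7 : 6d 3c c3 08 8a a4 a0
[2] 0x09->0x0e len=2 : a0 e6
[3] 0x13->0x09 len=2 : c3 08
[4] 0x13->0x08 len=6 : c3 08 8a a4 a0 86
[5] 0x07->0x10 len=7 : 8a c3 08 8a a4 a0 86
query mem[0x12]=0x08, mem[0x0b]=0xa4, mem[0x11]=0xc3

MEM[0x12,0x0b,0x11] = 08 a4 c3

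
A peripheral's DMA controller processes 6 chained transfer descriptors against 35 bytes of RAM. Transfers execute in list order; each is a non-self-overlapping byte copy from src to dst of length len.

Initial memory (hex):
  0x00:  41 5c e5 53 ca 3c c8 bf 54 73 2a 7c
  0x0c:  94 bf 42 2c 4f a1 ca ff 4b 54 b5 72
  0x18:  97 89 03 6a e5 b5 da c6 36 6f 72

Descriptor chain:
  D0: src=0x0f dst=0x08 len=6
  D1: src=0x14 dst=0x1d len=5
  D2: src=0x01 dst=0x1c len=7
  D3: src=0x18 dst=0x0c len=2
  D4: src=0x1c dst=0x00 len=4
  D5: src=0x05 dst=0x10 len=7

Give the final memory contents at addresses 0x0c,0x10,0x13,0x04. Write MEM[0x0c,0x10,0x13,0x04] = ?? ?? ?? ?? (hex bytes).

MEM[0x0c,0x10,0x13,0x04] = 97 3c 2c ca

#0 dst[0x08+6] := {0x2c,0x4f,0xa1,0xca,0xff,0x4b}
#1 dst[0x1d+5] := {0x4b,0x54,0xb5,0x72,0x97}
#2 dst[0x1c+7] := {0x5c,0xe5,0x53,0xca,0x3c,0xc8,0xbf}
#3 dst[0x0c+2] := {0x97,0x89}
#4 dst[0x00+4] := {0x5c,0xe5,0x53,0xca}
#5 dst[0x10+7] := {0x3c,0xc8,0xbf,0x2c,0x4f,0xa1,0xca}
query mem[0x0c]=0x97, mem[0x10]=0x3c, mem[0x13]=0x2c, mem[0x04]=0xca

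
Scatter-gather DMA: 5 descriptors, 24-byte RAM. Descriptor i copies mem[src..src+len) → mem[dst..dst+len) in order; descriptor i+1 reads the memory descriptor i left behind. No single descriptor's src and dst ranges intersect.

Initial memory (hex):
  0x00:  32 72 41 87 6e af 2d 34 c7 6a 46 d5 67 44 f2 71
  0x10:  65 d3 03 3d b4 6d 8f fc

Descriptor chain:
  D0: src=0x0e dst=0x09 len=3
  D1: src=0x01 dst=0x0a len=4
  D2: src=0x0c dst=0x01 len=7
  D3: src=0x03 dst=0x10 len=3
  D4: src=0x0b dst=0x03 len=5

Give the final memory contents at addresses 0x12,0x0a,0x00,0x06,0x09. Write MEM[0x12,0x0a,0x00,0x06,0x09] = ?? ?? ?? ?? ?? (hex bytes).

[0] 0x0e->0x09 len=3 : f2 71 65
[1] 0x01->0x0a len=4 : 72 41 87 6e
[2] 0x0c->0x01 len=7 : 87 6e f2 71 65 d3 03
[3] 0x03->0x10 len=3 : f2 71 65
[4] 0x0b->0x03 len=5 : 41 87 6e f2 71
query mem[0x12]=0x65, mem[0x0a]=0x72, mem[0x00]=0x32, mem[0x06]=0xf2, mem[0x09]=0xf2

MEM[0x12,0x0a,0x00,0x06,0x09] = 65 72 32 f2 f2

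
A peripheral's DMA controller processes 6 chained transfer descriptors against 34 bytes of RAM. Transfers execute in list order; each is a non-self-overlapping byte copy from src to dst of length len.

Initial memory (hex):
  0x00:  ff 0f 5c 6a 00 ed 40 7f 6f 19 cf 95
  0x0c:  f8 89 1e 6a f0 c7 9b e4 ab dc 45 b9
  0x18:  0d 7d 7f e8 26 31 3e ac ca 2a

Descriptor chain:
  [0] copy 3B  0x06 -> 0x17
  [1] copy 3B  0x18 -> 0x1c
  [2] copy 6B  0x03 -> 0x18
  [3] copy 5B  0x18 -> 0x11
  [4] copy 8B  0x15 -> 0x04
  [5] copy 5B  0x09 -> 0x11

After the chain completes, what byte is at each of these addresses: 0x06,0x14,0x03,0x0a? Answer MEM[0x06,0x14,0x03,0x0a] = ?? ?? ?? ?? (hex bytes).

[0] 0x06->0x17 len=3 : 40 7f 6f
[1] 0x18->0x1c len=3 : 7f 6f 7f
[2] 0x03->0x18 len=6 : 6a 00 ed 40 7f 6f
[3] 0x18->0x11 len=5 : 6a 00 ed 40 7f
[4] 0x15->0x04 len=8 : 7f 45 40 6a 00 ed 40 7f
[5] 0x09->0x11 len=5 : ed 40 7f f8 89
query mem[0x06]=0x40, mem[0x14]=0xf8, mem[0x03]=0x6a, mem[0x0a]=0x40

MEM[0x06,0x14,0x03,0x0a] = 40 f8 6a 40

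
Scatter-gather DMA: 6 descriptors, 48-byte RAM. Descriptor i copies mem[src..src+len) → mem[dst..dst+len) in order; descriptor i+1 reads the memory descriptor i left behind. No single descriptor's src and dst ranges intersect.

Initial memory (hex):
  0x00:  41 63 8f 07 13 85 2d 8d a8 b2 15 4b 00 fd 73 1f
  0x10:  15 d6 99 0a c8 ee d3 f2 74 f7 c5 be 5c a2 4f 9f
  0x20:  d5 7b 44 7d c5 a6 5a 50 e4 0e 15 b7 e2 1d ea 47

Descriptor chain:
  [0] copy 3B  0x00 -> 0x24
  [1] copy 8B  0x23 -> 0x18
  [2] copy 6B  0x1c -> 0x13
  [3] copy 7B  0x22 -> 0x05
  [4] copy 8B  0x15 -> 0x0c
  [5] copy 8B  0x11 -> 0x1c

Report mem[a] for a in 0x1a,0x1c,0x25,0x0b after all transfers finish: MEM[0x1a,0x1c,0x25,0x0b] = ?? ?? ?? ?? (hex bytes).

[0] 0x00->0x24 len=3 : 41 63 8f
[1] 0x23->0x18 len=8 : 7d 41 63 8f 50 e4 0e 15
[2] 0x1c->0x13 len=6 : 50 e4 0e 15 d5 7b
[3] 0x22->0x05 len=7 : 44 7d 41 63 8f 50 e4
[4] 0x15->0x0c len=8 : 0e 15 d5 7b 41 63 8f 50
[5] 0x11->0x1c len=8 : 63 8f 50 e4 0e 15 d5 7b
query mem[0x1a]=0x63, mem[0x1c]=0x63, mem[0x25]=0x63, mem[0x0b]=0xe4

MEM[0x1a,0x1c,0x25,0x0b] = 63 63 63 e4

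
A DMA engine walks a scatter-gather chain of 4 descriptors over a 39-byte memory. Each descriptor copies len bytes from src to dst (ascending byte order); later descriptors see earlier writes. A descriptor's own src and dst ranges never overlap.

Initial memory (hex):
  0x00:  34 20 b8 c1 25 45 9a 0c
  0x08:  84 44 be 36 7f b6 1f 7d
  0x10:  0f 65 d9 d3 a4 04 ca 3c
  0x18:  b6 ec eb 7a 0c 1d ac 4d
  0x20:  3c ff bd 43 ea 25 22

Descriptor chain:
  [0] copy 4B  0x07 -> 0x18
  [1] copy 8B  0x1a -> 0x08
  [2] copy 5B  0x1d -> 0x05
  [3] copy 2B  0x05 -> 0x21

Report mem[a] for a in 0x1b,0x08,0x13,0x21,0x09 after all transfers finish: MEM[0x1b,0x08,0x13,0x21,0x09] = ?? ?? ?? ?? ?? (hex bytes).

  after D0: wrote 4B at 0x18 = 0c8444be
  after D1: wrote 8B at 0x08 = 44be0c1dac4d3cff
  after D2: wrote 5B at 0x05 = 1dac4d3cff
  after D3: wrote 2B at 0x21 = 1dac
query mem[0x1b]=0xbe, mem[0x08]=0x3c, mem[0x13]=0xd3, mem[0x21]=0x1d, mem[0x09]=0xff

MEM[0x1b,0x08,0x13,0x21,0x09] = be 3c d3 1d ff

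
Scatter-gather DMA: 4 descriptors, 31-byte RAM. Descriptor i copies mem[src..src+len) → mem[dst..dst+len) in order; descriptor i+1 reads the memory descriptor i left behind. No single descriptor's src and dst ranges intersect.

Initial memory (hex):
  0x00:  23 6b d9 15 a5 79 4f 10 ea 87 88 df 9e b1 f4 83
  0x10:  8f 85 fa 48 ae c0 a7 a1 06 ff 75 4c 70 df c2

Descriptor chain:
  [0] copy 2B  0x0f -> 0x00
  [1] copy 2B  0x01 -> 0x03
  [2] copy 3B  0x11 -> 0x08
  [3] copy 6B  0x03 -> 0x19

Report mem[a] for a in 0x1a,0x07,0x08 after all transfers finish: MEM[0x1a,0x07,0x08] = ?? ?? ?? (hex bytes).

MEM[0x1a,0x07,0x08] = d9 10 85

#0 dst[0x00+2] := {0x83,0x8f}
#1 dst[0x03+2] := {0x8f,0xd9}
#2 dst[0x08+3] := {0x85,0xfa,0x48}
#3 dst[0x19+6] := {0x8f,0xd9,0x79,0x4f,0x10,0x85}
query mem[0x1a]=0xd9, mem[0x07]=0x10, mem[0x08]=0x85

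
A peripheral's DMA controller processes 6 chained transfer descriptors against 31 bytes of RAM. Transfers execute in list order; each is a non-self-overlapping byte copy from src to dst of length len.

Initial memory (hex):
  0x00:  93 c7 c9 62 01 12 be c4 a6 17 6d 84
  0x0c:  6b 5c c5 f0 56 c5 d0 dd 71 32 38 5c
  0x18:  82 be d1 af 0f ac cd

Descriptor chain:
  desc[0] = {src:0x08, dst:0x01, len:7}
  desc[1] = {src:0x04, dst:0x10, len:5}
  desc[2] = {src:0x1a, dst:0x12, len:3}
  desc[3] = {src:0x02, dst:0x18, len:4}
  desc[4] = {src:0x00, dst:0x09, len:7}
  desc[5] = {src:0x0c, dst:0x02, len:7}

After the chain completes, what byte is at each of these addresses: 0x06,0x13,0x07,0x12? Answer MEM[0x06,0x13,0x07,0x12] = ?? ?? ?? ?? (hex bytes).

#0 dst[0x01+7] := {0xa6,0x17,0x6d,0x84,0x6b,0x5c,0xc5}
#1 dst[0x10+5] := {0x84,0x6b,0x5c,0xc5,0xa6}
#2 dst[0x12+3] := {0xd1,0xaf,0x0f}
#3 dst[0x18+4] := {0x17,0x6d,0x84,0x6b}
#4 dst[0x09+7] := {0x93,0xa6,0x17,0x6d,0x84,0x6b,0x5c}
#5 dst[0x02+7] := {0x6d,0x84,0x6b,0x5c,0x84,0x6b,0xd1}
query mem[0x06]=0x84, mem[0x13]=0xaf, mem[0x07]=0x6b, mem[0x12]=0xd1

MEM[0x06,0x13,0x07,0x12] = 84 af 6b d1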